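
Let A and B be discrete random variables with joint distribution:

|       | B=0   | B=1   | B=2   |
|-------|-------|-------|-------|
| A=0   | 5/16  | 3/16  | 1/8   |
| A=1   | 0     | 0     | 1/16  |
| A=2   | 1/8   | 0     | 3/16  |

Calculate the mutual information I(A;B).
Marginal P(A) (row sums):
  P(A=0) = 5/16 + 3/16 + 1/8 = 5/8
  P(A=1) = 0 + 0 + 1/16 = 1/16
  P(A=2) = 1/8 + 0 + 3/16 = 5/16
Marginal P(B) (column sums):
  P(B=0) = 5/16 + 0 + 1/8 = 7/16
  P(B=1) = 3/16 + 0 + 0 = 3/16
  P(B=2) = 1/8 + 1/16 + 3/16 = 3/8

H(A) = -[(5/8)·log₂(5/8) + (1/16)·log₂(1/16) + (5/16)·log₂(5/16)]
  = 0.4238 + 0.2500 + 0.5244
  = 1.1982 bits
H(B) = -[(7/16)·log₂(7/16) + (3/16)·log₂(3/16) + (3/8)·log₂(3/8)]
  = 0.5218 + 0.4528 + 0.5306
  = 1.5052 bits
H(A,B) = -[(5/16)·log₂(5/16) + (3/16)·log₂(3/16) + (1/8)·log₂(1/8) + (1/16)·log₂(1/16) + (1/8)·log₂(1/8) + (3/16)·log₂(3/16)]
  = 0.5244 + 0.4528 + 0.3750 + 0.2500 + 0.3750 + 0.4528
  = 2.4300 bits

I(A;B) = H(A) + H(B) - H(A,B)
  = 1.1982 + 1.5052 - 2.4300
  = 0.2734 bits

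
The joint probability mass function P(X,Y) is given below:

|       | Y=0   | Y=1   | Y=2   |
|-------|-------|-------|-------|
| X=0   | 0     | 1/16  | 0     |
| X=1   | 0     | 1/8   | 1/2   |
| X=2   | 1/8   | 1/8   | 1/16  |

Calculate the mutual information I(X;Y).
Marginal P(X) (row sums):
  P(X=0) = 0 + 1/16 + 0 = 1/16
  P(X=1) = 0 + 1/8 + 1/2 = 5/8
  P(X=2) = 1/8 + 1/8 + 1/16 = 5/16
Marginal P(Y) (column sums):
  P(Y=0) = 0 + 0 + 1/8 = 1/8
  P(Y=1) = 1/16 + 1/8 + 1/8 = 5/16
  P(Y=2) = 0 + 1/2 + 1/16 = 9/16

H(X) = -[(1/16)·log₂(1/16) + (5/8)·log₂(5/8) + (5/16)·log₂(5/16)]
  = 0.2500 + 0.4238 + 0.5244
  = 1.1982 bits
H(Y) = -[(1/8)·log₂(1/8) + (5/16)·log₂(5/16) + (9/16)·log₂(9/16)]
  = 0.3750 + 0.5244 + 0.4669
  = 1.3663 bits
H(X,Y) = -[(1/16)·log₂(1/16) + (1/8)·log₂(1/8) + (1/2)·log₂(1/2) + (1/8)·log₂(1/8) + (1/8)·log₂(1/8) + (1/16)·log₂(1/16)]
  = 0.2500 + 0.3750 + 0.5000 + 0.3750 + 0.3750 + 0.2500
  = 2.1250 bits

I(X;Y) = H(X) + H(Y) - H(X,Y)
  = 1.1982 + 1.3663 - 2.1250
  = 0.4395 bits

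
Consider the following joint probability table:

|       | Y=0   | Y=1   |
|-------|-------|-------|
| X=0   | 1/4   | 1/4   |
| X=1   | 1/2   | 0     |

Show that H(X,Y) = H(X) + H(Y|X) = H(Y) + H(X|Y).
Marginal P(X) (row sums):
  P(X=0) = 1/4 + 1/4 = 1/2
  P(X=1) = 1/2 + 0 = 1/2
Marginal P(Y) (column sums):
  P(Y=0) = 1/4 + 1/2 = 3/4
  P(Y=1) = 1/4 + 0 = 1/4

Decomposition 1: H(X) + H(Y|X)
H(X) = -[(1/2)·log₂(1/2) + (1/2)·log₂(1/2)]
  = 0.5000 + 0.5000
  = 1.0000 bits
H(Y|X) = -Σ P(X,Y)·log₂ P(Y|X), where P(Y|X) = P(X,Y) / P(X)
  (cells with P(X,Y) = 0 contribute 0)
  (X=0,Y=0): P(Y|X) = (1/4)/(1/2) = 1/2;  -(1/4)·log₂(1/2) = 0.2500
  (X=0,Y=1): P(Y|X) = (1/4)/(1/2) = 1/2;  -(1/4)·log₂(1/2) = 0.2500
  (X=1,Y=0): P(Y|X) = (1/2)/(1/2) = 1;  -(1/2)·log₂(1) = 0.0000
H(Y|X) = 0.2500 + 0.2500 + 0.0000
  = 0.5000 bits
H(X) + H(Y|X) = 1.0000 + 0.5000 = 1.5000 bits

Decomposition 2: H(Y) + H(X|Y)
H(Y) = -[(3/4)·log₂(3/4) + (1/4)·log₂(1/4)]
  = 0.3113 + 0.5000
  = 0.8113 bits
H(X|Y) = -Σ P(X,Y)·log₂ P(X|Y), where P(X|Y) = P(X,Y) / P(Y)
  (cells with P(X,Y) = 0 contribute 0)
  (X=0,Y=0): P(X|Y) = (1/4)/(3/4) = 1/3;  -(1/4)·log₂(1/3) = 0.3962
  (X=0,Y=1): P(X|Y) = (1/4)/(1/4) = 1;  -(1/4)·log₂(1) = 0.0000
  (X=1,Y=0): P(X|Y) = (1/2)/(3/4) = 2/3;  -(1/2)·log₂(2/3) = 0.2925
H(X|Y) = 0.3962 + 0.0000 + 0.2925
  = 0.6887 bits
H(Y) + H(X|Y) = 0.8113 + 0.6887 = 1.5000 bits

Direct computation of the joint entropy:
H(X,Y) = -[(1/4)·log₂(1/4) + (1/4)·log₂(1/4) + (1/2)·log₂(1/2)]
  = 0.5000 + 0.5000 + 0.5000
  = 1.5000 bits

All three agree: H(X,Y) = 1.5000 bits ✓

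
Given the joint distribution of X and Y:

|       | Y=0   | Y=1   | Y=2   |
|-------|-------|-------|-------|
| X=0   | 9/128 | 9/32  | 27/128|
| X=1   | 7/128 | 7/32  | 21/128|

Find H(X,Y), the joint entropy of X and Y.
H(X,Y) = -Σ P(X,Y) log₂ P(X,Y), summed over the non-zero cells:
H(X,Y) = -[(9/128)·log₂(9/128) + (9/32)·log₂(9/32) + (27/128)·log₂(27/128) + (7/128)·log₂(7/128) + (7/32)·log₂(7/32) + (21/128)·log₂(21/128)]
  = 0.2693 + 0.5147 + 0.4736 + 0.2293 + 0.4796 + 0.4278
  = 2.3943 bits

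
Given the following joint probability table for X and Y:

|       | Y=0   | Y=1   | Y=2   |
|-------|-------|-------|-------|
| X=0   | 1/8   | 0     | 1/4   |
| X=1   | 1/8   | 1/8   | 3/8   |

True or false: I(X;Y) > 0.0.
Marginal P(X) (row sums):
  P(X=0) = 1/8 + 0 + 1/4 = 3/8
  P(X=1) = 1/8 + 1/8 + 3/8 = 5/8
Marginal P(Y) (column sums):
  P(Y=0) = 1/8 + 1/8 = 1/4
  P(Y=1) = 0 + 1/8 = 1/8
  P(Y=2) = 1/4 + 3/8 = 5/8

H(X) = -[(3/8)·log₂(3/8) + (5/8)·log₂(5/8)]
  = 0.5306 + 0.4238
  = 0.9544 bits
H(Y) = -[(1/4)·log₂(1/4) + (1/8)·log₂(1/8) + (5/8)·log₂(5/8)]
  = 0.5000 + 0.3750 + 0.4238
  = 1.2988 bits
H(X,Y) = -[(1/8)·log₂(1/8) + (1/4)·log₂(1/4) + (1/8)·log₂(1/8) + (1/8)·log₂(1/8) + (3/8)·log₂(3/8)]
  = 0.3750 + 0.5000 + 0.3750 + 0.3750 + 0.5306
  = 2.1556 bits

I(X;Y) = H(X) + H(Y) - H(X,Y)
  = 0.9544 + 1.2988 - 2.1556
  = 0.0976 bits

True. I(X;Y) = 0.0976 bits, which is > 0.0 bits.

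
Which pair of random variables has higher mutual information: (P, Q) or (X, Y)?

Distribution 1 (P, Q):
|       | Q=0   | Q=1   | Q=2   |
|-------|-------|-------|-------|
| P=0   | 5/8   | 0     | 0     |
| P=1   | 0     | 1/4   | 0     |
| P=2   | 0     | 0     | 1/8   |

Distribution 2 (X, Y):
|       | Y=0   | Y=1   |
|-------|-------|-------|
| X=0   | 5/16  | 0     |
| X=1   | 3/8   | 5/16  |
Distribution 1 (P, Q):
Marginal P(P) (row sums):
  P(P=0) = 5/8 + 0 + 0 = 5/8
  P(P=1) = 0 + 1/4 + 0 = 1/4
  P(P=2) = 0 + 0 + 1/8 = 1/8
Marginal P(Q) (column sums):
  P(Q=0) = 5/8 + 0 + 0 = 5/8
  P(Q=1) = 0 + 1/4 + 0 = 1/4
  P(Q=2) = 0 + 0 + 1/8 = 1/8

H(P) = -[(5/8)·log₂(5/8) + (1/4)·log₂(1/4) + (1/8)·log₂(1/8)]
  = 0.4238 + 0.5000 + 0.3750
  = 1.2988 bits
H(Q) = -[(5/8)·log₂(5/8) + (1/4)·log₂(1/4) + (1/8)·log₂(1/8)]
  = 0.4238 + 0.5000 + 0.3750
  = 1.2988 bits
H(P,Q) = -[(5/8)·log₂(5/8) + (1/4)·log₂(1/4) + (1/8)·log₂(1/8)]
  = 0.4238 + 0.5000 + 0.3750
  = 1.2988 bits

I(P;Q) = H(P) + H(Q) - H(P,Q)
  = 1.2988 + 1.2988 - 1.2988
  = 1.2988 bits

Distribution 2 (X, Y):
Marginal P(X) (row sums):
  P(X=0) = 5/16 + 0 = 5/16
  P(X=1) = 3/8 + 5/16 = 11/16
Marginal P(Y) (column sums):
  P(Y=0) = 5/16 + 3/8 = 11/16
  P(Y=1) = 0 + 5/16 = 5/16

H(X) = -[(5/16)·log₂(5/16) + (11/16)·log₂(11/16)]
  = 0.5244 + 0.3716
  = 0.8960 bits
H(Y) = -[(11/16)·log₂(11/16) + (5/16)·log₂(5/16)]
  = 0.3716 + 0.5244
  = 0.8960 bits
H(X,Y) = -[(5/16)·log₂(5/16) + (3/8)·log₂(3/8) + (5/16)·log₂(5/16)]
  = 0.5244 + 0.5306 + 0.5244
  = 1.5794 bits

I(X;Y) = H(X) + H(Y) - H(X,Y)
  = 0.8960 + 0.8960 - 1.5794
  = 0.2126 bits

I(P;Q) = 1.2988 bits > I(X;Y) = 0.2126 bits, so (P, Q) has the higher mutual information (stronger dependence).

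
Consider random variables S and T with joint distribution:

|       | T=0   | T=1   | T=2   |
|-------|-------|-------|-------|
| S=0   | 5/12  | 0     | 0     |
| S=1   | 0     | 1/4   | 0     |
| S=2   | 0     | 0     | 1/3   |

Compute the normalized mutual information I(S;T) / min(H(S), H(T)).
Marginal P(S) (row sums):
  P(S=0) = 5/12 + 0 + 0 = 5/12
  P(S=1) = 0 + 1/4 + 0 = 1/4
  P(S=2) = 0 + 0 + 1/3 = 1/3
Marginal P(T) (column sums):
  P(T=0) = 5/12 + 0 + 0 = 5/12
  P(T=1) = 0 + 1/4 + 0 = 1/4
  P(T=2) = 0 + 0 + 1/3 = 1/3

H(S) = -[(5/12)·log₂(5/12) + (1/4)·log₂(1/4) + (1/3)·log₂(1/3)]
  = 0.5263 + 0.5000 + 0.5283
  = 1.5546 bits
H(T) = -[(5/12)·log₂(5/12) + (1/4)·log₂(1/4) + (1/3)·log₂(1/3)]
  = 0.5263 + 0.5000 + 0.5283
  = 1.5546 bits
H(S,T) = -[(5/12)·log₂(5/12) + (1/4)·log₂(1/4) + (1/3)·log₂(1/3)]
  = 0.5263 + 0.5000 + 0.5283
  = 1.5546 bits

I(S;T) = H(S) + H(T) - H(S,T)
  = 1.5546 + 1.5546 - 1.5546
  = 1.5546 bits

min(H(S), H(T)) = min(1.5546, 1.5546) = 1.5546 bits
Normalized MI = 1.5546 / 1.5546 = 1.0000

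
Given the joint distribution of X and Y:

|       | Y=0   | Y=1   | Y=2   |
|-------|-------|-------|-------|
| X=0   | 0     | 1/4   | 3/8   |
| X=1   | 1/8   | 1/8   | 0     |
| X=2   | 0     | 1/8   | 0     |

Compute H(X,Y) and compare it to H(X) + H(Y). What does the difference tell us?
Marginal P(X) (row sums):
  P(X=0) = 0 + 1/4 + 3/8 = 5/8
  P(X=1) = 1/8 + 1/8 + 0 = 1/4
  P(X=2) = 0 + 1/8 + 0 = 1/8
Marginal P(Y) (column sums):
  P(Y=0) = 0 + 1/8 + 0 = 1/8
  P(Y=1) = 1/4 + 1/8 + 1/8 = 1/2
  P(Y=2) = 3/8 + 0 + 0 = 3/8

H(X,Y) = -[(1/4)·log₂(1/4) + (3/8)·log₂(3/8) + (1/8)·log₂(1/8) + (1/8)·log₂(1/8) + (1/8)·log₂(1/8)]
  = 0.5000 + 0.5306 + 0.3750 + 0.3750 + 0.3750
  = 2.1556 bits
H(X) = -[(5/8)·log₂(5/8) + (1/4)·log₂(1/4) + (1/8)·log₂(1/8)]
  = 0.4238 + 0.5000 + 0.3750
  = 1.2988 bits
H(Y) = -[(1/8)·log₂(1/8) + (1/2)·log₂(1/2) + (3/8)·log₂(3/8)]
  = 0.3750 + 0.5000 + 0.5306
  = 1.4056 bits

H(X) + H(Y) = 1.2988 + 1.4056 = 2.7044 bits
Difference: H(X) + H(Y) - H(X,Y) = 2.7044 - 2.1556 = 0.5488 bits = I(X;Y)

The difference is the mutual information; it is positive here, so X and Y are dependent (knowing one reduces uncertainty about the other by 0.5488 bits).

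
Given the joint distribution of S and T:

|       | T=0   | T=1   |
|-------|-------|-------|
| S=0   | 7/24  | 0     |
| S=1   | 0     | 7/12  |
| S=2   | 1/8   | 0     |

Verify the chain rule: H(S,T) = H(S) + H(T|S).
Left side:
H(S,T) = -[(7/24)·log₂(7/24) + (7/12)·log₂(7/12) + (1/8)·log₂(1/8)]
  = 0.5185 + 0.4536 + 0.3750
  = 1.3471 bits

Right side:
Marginal P(S) (row sums):
  P(S=0) = 7/24 + 0 = 7/24
  P(S=1) = 0 + 7/12 = 7/12
  P(S=2) = 1/8 + 0 = 1/8
H(S) = -[(7/24)·log₂(7/24) + (7/12)·log₂(7/12) + (1/8)·log₂(1/8)]
  = 0.5185 + 0.4536 + 0.3750
  = 1.3471 bits
H(T|S) = -Σ P(S,T)·log₂ P(T|S), where P(T|S) = P(S,T) / P(S)
  (cells with P(S,T) = 0 contribute 0)
  (S=0,T=0): P(T|S) = (7/24)/(7/24) = 1;  -(7/24)·log₂(1) = 0.0000
  (S=1,T=1): P(T|S) = (7/12)/(7/12) = 1;  -(7/12)·log₂(1) = 0.0000
  (S=2,T=0): P(T|S) = (1/8)/(1/8) = 1;  -(1/8)·log₂(1) = 0.0000
H(T|S) = 0.0000 + 0.0000 + 0.0000
  = 0.0000 bits
H(S) + H(T|S) = 1.3471 + 0.0000 = 1.3471 bits

Both sides equal 1.3471 bits, so the chain rule holds ✓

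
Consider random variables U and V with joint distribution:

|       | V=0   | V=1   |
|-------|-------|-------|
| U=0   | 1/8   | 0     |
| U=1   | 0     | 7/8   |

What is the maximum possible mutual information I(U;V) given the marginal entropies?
The upper bound on mutual information is I(U;V) ≤ min(H(U), H(V)).

Marginal P(U) (row sums):
  P(U=0) = 1/8 + 0 = 1/8
  P(U=1) = 0 + 7/8 = 7/8
Marginal P(V) (column sums):
  P(V=0) = 1/8 + 0 = 1/8
  P(V=1) = 0 + 7/8 = 7/8

H(U) = -[(1/8)·log₂(1/8) + (7/8)·log₂(7/8)]
  = 0.3750 + 0.1686
  = 0.5436 bits
H(V) = -[(1/8)·log₂(1/8) + (7/8)·log₂(7/8)]
  = 0.3750 + 0.1686
  = 0.5436 bits

Maximum possible I(U;V) = min(0.5436, 0.5436) = 0.5436 bits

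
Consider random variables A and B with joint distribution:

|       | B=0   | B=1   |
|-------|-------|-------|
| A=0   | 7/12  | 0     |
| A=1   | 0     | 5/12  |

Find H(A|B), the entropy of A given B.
Marginal P(B) (column sums):
  P(B=0) = 7/12 + 0 = 7/12
  P(B=1) = 0 + 5/12 = 5/12

H(A|B) = -Σ P(A,B)·log₂ P(A|B), where P(A|B) = P(A,B) / P(B)
  (cells with P(A,B) = 0 contribute 0)
  (A=0,B=0): P(A|B) = (7/12)/(7/12) = 1;  -(7/12)·log₂(1) = 0.0000
  (A=1,B=1): P(A|B) = (5/12)/(5/12) = 1;  -(5/12)·log₂(1) = 0.0000
H(A|B) = 0.0000 + 0.0000
  = 0.0000 bits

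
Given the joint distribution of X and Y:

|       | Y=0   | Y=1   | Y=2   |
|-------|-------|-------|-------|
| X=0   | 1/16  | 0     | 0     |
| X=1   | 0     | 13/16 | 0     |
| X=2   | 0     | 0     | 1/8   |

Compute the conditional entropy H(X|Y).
Marginal P(Y) (column sums):
  P(Y=0) = 1/16 + 0 + 0 = 1/16
  P(Y=1) = 0 + 13/16 + 0 = 13/16
  P(Y=2) = 0 + 0 + 1/8 = 1/8

H(X|Y) = -Σ P(X,Y)·log₂ P(X|Y), where P(X|Y) = P(X,Y) / P(Y)
  (cells with P(X,Y) = 0 contribute 0)
  (X=0,Y=0): P(X|Y) = (1/16)/(1/16) = 1;  -(1/16)·log₂(1) = 0.0000
  (X=1,Y=1): P(X|Y) = (13/16)/(13/16) = 1;  -(13/16)·log₂(1) = 0.0000
  (X=2,Y=2): P(X|Y) = (1/8)/(1/8) = 1;  -(1/8)·log₂(1) = 0.0000
H(X|Y) = 0.0000 + 0.0000 + 0.0000
  = 0.0000 bits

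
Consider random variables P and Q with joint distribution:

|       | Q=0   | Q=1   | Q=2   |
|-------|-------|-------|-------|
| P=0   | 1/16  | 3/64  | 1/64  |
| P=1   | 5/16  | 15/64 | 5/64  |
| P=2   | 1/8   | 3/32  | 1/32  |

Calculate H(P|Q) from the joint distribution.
Marginal P(Q) (column sums):
  P(Q=0) = 1/16 + 5/16 + 1/8 = 1/2
  P(Q=1) = 3/64 + 15/64 + 3/32 = 3/8
  P(Q=2) = 1/64 + 5/64 + 1/32 = 1/8

H(P|Q) = -Σ P(P,Q)·log₂ P(P|Q), where P(P|Q) = P(P,Q) / P(Q)
  (P=0,Q=0): P(P|Q) = (1/16)/(1/2) = 1/8;  -(1/16)·log₂(1/8) = 0.1875
  (P=0,Q=1): P(P|Q) = (3/64)/(3/8) = 1/8;  -(3/64)·log₂(1/8) = 0.1406
  (P=0,Q=2): P(P|Q) = (1/64)/(1/8) = 1/8;  -(1/64)·log₂(1/8) = 0.0469
  (P=1,Q=0): P(P|Q) = (5/16)/(1/2) = 5/8;  -(5/16)·log₂(5/8) = 0.2119
  (P=1,Q=1): P(P|Q) = (15/64)/(3/8) = 5/8;  -(15/64)·log₂(5/8) = 0.1589
  (P=1,Q=2): P(P|Q) = (5/64)/(1/8) = 5/8;  -(5/64)·log₂(5/8) = 0.0530
  (P=2,Q=0): P(P|Q) = (1/8)/(1/2) = 1/4;  -(1/8)·log₂(1/4) = 0.2500
  (P=2,Q=1): P(P|Q) = (3/32)/(3/8) = 1/4;  -(3/32)·log₂(1/4) = 0.1875
  (P=2,Q=2): P(P|Q) = (1/32)/(1/8) = 1/4;  -(1/32)·log₂(1/4) = 0.0625
H(P|Q) = 0.1875 + 0.1406 + 0.0469 + 0.2119 + 0.1589 + 0.0530 + 0.2500 + 0.1875 + 0.0625
  = 1.2988 bits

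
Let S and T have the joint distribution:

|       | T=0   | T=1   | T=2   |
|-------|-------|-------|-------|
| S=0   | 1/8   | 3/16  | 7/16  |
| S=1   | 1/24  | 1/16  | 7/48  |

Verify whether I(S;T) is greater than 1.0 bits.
Marginal P(S) (row sums):
  P(S=0) = 1/8 + 3/16 + 7/16 = 3/4
  P(S=1) = 1/24 + 1/16 + 7/48 = 1/4
Marginal P(T) (column sums):
  P(T=0) = 1/8 + 1/24 = 1/6
  P(T=1) = 3/16 + 1/16 = 1/4
  P(T=2) = 7/16 + 7/48 = 7/12

H(S) = -[(3/4)·log₂(3/4) + (1/4)·log₂(1/4)]
  = 0.3113 + 0.5000
  = 0.8113 bits
H(T) = -[(1/6)·log₂(1/6) + (1/4)·log₂(1/4) + (7/12)·log₂(7/12)]
  = 0.4308 + 0.5000 + 0.4536
  = 1.3844 bits
H(S,T) = -[(1/8)·log₂(1/8) + (3/16)·log₂(3/16) + (7/16)·log₂(7/16) + (1/24)·log₂(1/24) + (1/16)·log₂(1/16) + (7/48)·log₂(7/48)]
  = 0.3750 + 0.4528 + 0.5218 + 0.1910 + 0.2500 + 0.4051
  = 2.1957 bits

I(S;T) = H(S) + H(T) - H(S,T)
  = 0.8113 + 1.3844 - 2.1957
  = 0.0000 bits

No. I(S;T) = 0.0000 bits, which is ≤ 1.0 bits.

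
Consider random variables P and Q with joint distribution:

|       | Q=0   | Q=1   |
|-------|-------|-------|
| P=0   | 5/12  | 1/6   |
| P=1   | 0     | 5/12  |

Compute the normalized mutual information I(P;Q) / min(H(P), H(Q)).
Marginal P(P) (row sums):
  P(P=0) = 5/12 + 1/6 = 7/12
  P(P=1) = 0 + 5/12 = 5/12
Marginal P(Q) (column sums):
  P(Q=0) = 5/12 + 0 = 5/12
  P(Q=1) = 1/6 + 5/12 = 7/12

H(P) = -[(7/12)·log₂(7/12) + (5/12)·log₂(5/12)]
  = 0.4536 + 0.5263
  = 0.9799 bits
H(Q) = -[(5/12)·log₂(5/12) + (7/12)·log₂(7/12)]
  = 0.5263 + 0.4536
  = 0.9799 bits
H(P,Q) = -[(5/12)·log₂(5/12) + (1/6)·log₂(1/6) + (5/12)·log₂(5/12)]
  = 0.5263 + 0.4308 + 0.5263
  = 1.4834 bits

I(P;Q) = H(P) + H(Q) - H(P,Q)
  = 0.9799 + 0.9799 - 1.4834
  = 0.4764 bits

min(H(P), H(Q)) = min(0.9799, 0.9799) = 0.9799 bits
Normalized MI = 0.4764 / 0.9799 = 0.4862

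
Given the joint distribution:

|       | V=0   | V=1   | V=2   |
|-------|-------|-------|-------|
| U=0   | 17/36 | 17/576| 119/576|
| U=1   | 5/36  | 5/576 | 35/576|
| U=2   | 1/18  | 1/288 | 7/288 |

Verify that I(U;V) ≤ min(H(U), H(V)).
Marginal P(U) (row sums):
  P(U=0) = 17/36 + 17/576 + 119/576 = 17/24
  P(U=1) = 5/36 + 5/576 + 35/576 = 5/24
  P(U=2) = 1/18 + 1/288 + 7/288 = 1/12
Marginal P(V) (column sums):
  P(V=0) = 17/36 + 5/36 + 1/18 = 2/3
  P(V=1) = 17/576 + 5/576 + 1/288 = 1/24
  P(V=2) = 119/576 + 35/576 + 7/288 = 7/24

H(U) = -[(17/24)·log₂(17/24) + (5/24)·log₂(5/24) + (1/12)·log₂(1/12)]
  = 0.3524 + 0.4715 + 0.2987
  = 1.1226 bits
H(V) = -[(2/3)·log₂(2/3) + (1/24)·log₂(1/24) + (7/24)·log₂(7/24)]
  = 0.3900 + 0.1910 + 0.5185
  = 1.0995 bits
H(U,V) = -[(17/36)·log₂(17/36) + (17/576)·log₂(17/576) + (119/576)·log₂(119/576) + (5/36)·log₂(5/36) + (5/576)·log₂(5/576) + (35/576)·log₂(35/576) + (1/18)·log₂(1/18) + (1/288)·log₂(1/288) + (7/288)·log₂(7/288)]
  = 0.5112 + 0.1500 + 0.4700 + 0.3956 + 0.0594 + 0.2455 + 0.2317 + 0.0284 + 0.1303
  = 2.2221 bits

I(U;V) = H(U) + H(V) - H(U,V)
  = 1.1226 + 1.0995 - 2.2221
  = 0.0000 bits

min(H(U), H(V)) = min(1.1226, 1.0995) = 1.0995 bits
Since 0.0000 ≤ 1.0995, the bound is satisfied ✓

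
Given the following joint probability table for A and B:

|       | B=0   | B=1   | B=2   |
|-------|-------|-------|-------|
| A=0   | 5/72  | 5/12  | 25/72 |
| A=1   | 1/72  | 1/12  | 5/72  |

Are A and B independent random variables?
Marginal P(A) (row sums):
  P(A=0) = 5/72 + 5/12 + 25/72 = 5/6
  P(A=1) = 1/72 + 1/12 + 5/72 = 1/6
Marginal P(B) (column sums):
  P(B=0) = 5/72 + 1/72 = 1/12
  P(B=1) = 5/12 + 1/12 = 1/2
  P(B=2) = 25/72 + 5/72 = 5/12

A and B are independent iff P(A=i,B=j) = P(A=i)·P(B=j) for every cell.
  P(A=0)·P(B=0) = 5/6 × 1/12 = 5/72 = P(A=0,B=0) ✓
  P(A=0)·P(B=1) = 5/6 × 1/2 = 5/12 = P(A=0,B=1) ✓
  P(A=0)·P(B=2) = 5/6 × 5/12 = 25/72 = P(A=0,B=2) ✓
  P(A=1)·P(B=0) = 1/6 × 1/12 = 1/72 = P(A=1,B=0) ✓
  P(A=1)·P(B=1) = 1/6 × 1/2 = 1/12 = P(A=1,B=1) ✓
  P(A=1)·P(B=2) = 1/6 × 5/12 = 5/72 = P(A=1,B=2) ✓

Yes, A and B are independent: every cell factors, so I(A;B) = 0 bits.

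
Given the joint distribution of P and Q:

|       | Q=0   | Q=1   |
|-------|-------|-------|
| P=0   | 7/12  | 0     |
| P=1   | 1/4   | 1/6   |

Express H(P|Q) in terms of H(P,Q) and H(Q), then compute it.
H(P|Q) = H(P,Q) - H(Q)

Marginal P(Q) (column sums):
  P(Q=0) = 7/12 + 1/4 = 5/6
  P(Q=1) = 0 + 1/6 = 1/6

H(P,Q) = -[(7/12)·log₂(7/12) + (1/4)·log₂(1/4) + (1/6)·log₂(1/6)]
  = 0.4536 + 0.5000 + 0.4308
  = 1.3844 bits
H(Q) = -[(5/6)·log₂(5/6) + (1/6)·log₂(1/6)]
  = 0.2192 + 0.4308
  = 0.6500 bits

H(P|Q) = 1.3844 - 0.6500 = 0.7344 bits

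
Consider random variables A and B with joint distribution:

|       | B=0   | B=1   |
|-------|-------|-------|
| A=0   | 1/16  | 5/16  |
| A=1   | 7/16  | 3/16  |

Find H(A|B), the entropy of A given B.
Marginal P(B) (column sums):
  P(B=0) = 1/16 + 7/16 = 1/2
  P(B=1) = 5/16 + 3/16 = 1/2

H(A|B) = -Σ P(A,B)·log₂ P(A|B), where P(A|B) = P(A,B) / P(B)
  (A=0,B=0): P(A|B) = (1/16)/(1/2) = 1/8;  -(1/16)·log₂(1/8) = 0.1875
  (A=0,B=1): P(A|B) = (5/16)/(1/2) = 5/8;  -(5/16)·log₂(5/8) = 0.2119
  (A=1,B=0): P(A|B) = (7/16)/(1/2) = 7/8;  -(7/16)·log₂(7/8) = 0.0843
  (A=1,B=1): P(A|B) = (3/16)/(1/2) = 3/8;  -(3/16)·log₂(3/8) = 0.2653
H(A|B) = 0.1875 + 0.2119 + 0.0843 + 0.2653
  = 0.7490 bits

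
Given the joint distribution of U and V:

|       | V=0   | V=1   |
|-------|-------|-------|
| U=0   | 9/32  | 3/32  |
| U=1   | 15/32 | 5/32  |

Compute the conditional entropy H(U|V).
Marginal P(V) (column sums):
  P(V=0) = 9/32 + 15/32 = 3/4
  P(V=1) = 3/32 + 5/32 = 1/4

H(U|V) = -Σ P(U,V)·log₂ P(U|V), where P(U|V) = P(U,V) / P(V)
  (U=0,V=0): P(U|V) = (9/32)/(3/4) = 3/8;  -(9/32)·log₂(3/8) = 0.3980
  (U=0,V=1): P(U|V) = (3/32)/(1/4) = 3/8;  -(3/32)·log₂(3/8) = 0.1327
  (U=1,V=0): P(U|V) = (15/32)/(3/4) = 5/8;  -(15/32)·log₂(5/8) = 0.3178
  (U=1,V=1): P(U|V) = (5/32)/(1/4) = 5/8;  -(5/32)·log₂(5/8) = 0.1059
H(U|V) = 0.3980 + 0.1327 + 0.3178 + 0.1059
  = 0.9544 bits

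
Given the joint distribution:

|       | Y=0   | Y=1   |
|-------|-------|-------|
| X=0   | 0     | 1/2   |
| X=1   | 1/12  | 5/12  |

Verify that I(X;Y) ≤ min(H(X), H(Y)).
Marginal P(X) (row sums):
  P(X=0) = 0 + 1/2 = 1/2
  P(X=1) = 1/12 + 5/12 = 1/2
Marginal P(Y) (column sums):
  P(Y=0) = 0 + 1/12 = 1/12
  P(Y=1) = 1/2 + 5/12 = 11/12

H(X) = -[(1/2)·log₂(1/2) + (1/2)·log₂(1/2)]
  = 0.5000 + 0.5000
  = 1.0000 bits
H(Y) = -[(1/12)·log₂(1/12) + (11/12)·log₂(11/12)]
  = 0.2987 + 0.1151
  = 0.4138 bits
H(X,Y) = -[(1/2)·log₂(1/2) + (1/12)·log₂(1/12) + (5/12)·log₂(5/12)]
  = 0.5000 + 0.2987 + 0.5263
  = 1.3250 bits

I(X;Y) = H(X) + H(Y) - H(X,Y)
  = 1.0000 + 0.4138 - 1.3250
  = 0.0888 bits

min(H(X), H(Y)) = min(1.0000, 0.4138) = 0.4138 bits
Since 0.0888 ≤ 0.4138, the bound is satisfied ✓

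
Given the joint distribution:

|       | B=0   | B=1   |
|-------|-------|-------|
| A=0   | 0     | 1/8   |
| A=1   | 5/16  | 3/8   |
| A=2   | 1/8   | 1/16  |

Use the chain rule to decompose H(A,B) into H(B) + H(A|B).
By the chain rule: H(A,B) = H(B) + H(A|B)

Marginal P(B) (column sums):
  P(B=0) = 0 + 5/16 + 1/8 = 7/16
  P(B=1) = 1/8 + 3/8 + 1/16 = 9/16
H(B) = -[(7/16)·log₂(7/16) + (9/16)·log₂(9/16)]
  = 0.5218 + 0.4669
  = 0.9887 bits
H(A|B) = -Σ P(A,B)·log₂ P(A|B), where P(A|B) = P(A,B) / P(B)
  (cells with P(A,B) = 0 contribute 0)
  (A=0,B=1): P(A|B) = (1/8)/(9/16) = 2/9;  -(1/8)·log₂(2/9) = 0.2712
  (A=1,B=0): P(A|B) = (5/16)/(7/16) = 5/7;  -(5/16)·log₂(5/7) = 0.1517
  (A=1,B=1): P(A|B) = (3/8)/(9/16) = 2/3;  -(3/8)·log₂(2/3) = 0.2194
  (A=2,B=0): P(A|B) = (1/8)/(7/16) = 2/7;  -(1/8)·log₂(2/7) = 0.2259
  (A=2,B=1): P(A|B) = (1/16)/(9/16) = 1/9;  -(1/16)·log₂(1/9) = 0.1981
H(A|B) = 0.2712 + 0.1517 + 0.2194 + 0.2259 + 0.1981
  = 1.0663 bits

H(A,B) = H(B) + H(A|B) = 0.9887 + 1.0663 = 2.0550 bits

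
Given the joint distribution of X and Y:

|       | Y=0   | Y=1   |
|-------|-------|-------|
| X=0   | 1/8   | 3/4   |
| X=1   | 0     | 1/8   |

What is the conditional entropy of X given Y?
Marginal P(Y) (column sums):
  P(Y=0) = 1/8 + 0 = 1/8
  P(Y=1) = 3/4 + 1/8 = 7/8

H(X|Y) = -Σ P(X,Y)·log₂ P(X|Y), where P(X|Y) = P(X,Y) / P(Y)
  (cells with P(X,Y) = 0 contribute 0)
  (X=0,Y=0): P(X|Y) = (1/8)/(1/8) = 1;  -(1/8)·log₂(1) = 0.0000
  (X=0,Y=1): P(X|Y) = (3/4)/(7/8) = 6/7;  -(3/4)·log₂(6/7) = 0.1668
  (X=1,Y=1): P(X|Y) = (1/8)/(7/8) = 1/7;  -(1/8)·log₂(1/7) = 0.3509
H(X|Y) = 0.0000 + 0.1668 + 0.3509
  = 0.5177 bits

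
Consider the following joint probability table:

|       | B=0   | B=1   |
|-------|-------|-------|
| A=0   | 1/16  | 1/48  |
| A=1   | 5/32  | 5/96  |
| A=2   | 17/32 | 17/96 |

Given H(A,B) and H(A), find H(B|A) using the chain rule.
From the chain rule: H(A,B) = H(A) + H(B|A)
Therefore: H(B|A) = H(A,B) - H(A)

H(A,B) = -[(1/16)·log₂(1/16) + (1/48)·log₂(1/48) + (5/32)·log₂(5/32) + (5/96)·log₂(5/96) + (17/32)·log₂(17/32) + (17/96)·log₂(17/96)]
  = 0.2500 + 0.1164 + 0.4184 + 0.2220 + 0.4848 + 0.4423
  = 1.9339 bits
Marginal P(A) (row sums):
  P(A=0) = 1/16 + 1/48 = 1/12
  P(A=1) = 5/32 + 5/96 = 5/24
  P(A=2) = 17/32 + 17/96 = 17/24
H(A) = -[(1/12)·log₂(1/12) + (5/24)·log₂(5/24) + (17/24)·log₂(17/24)]
  = 0.2987 + 0.4715 + 0.3524
  = 1.1226 bits

H(B|A) = 1.9339 - 1.1226 = 0.8113 bits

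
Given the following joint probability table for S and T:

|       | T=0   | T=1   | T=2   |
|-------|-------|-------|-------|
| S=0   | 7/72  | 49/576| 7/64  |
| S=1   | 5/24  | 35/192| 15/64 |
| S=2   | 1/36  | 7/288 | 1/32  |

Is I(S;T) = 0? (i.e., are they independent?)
Marginal P(S) (row sums):
  P(S=0) = 7/72 + 49/576 + 7/64 = 7/24
  P(S=1) = 5/24 + 35/192 + 15/64 = 5/8
  P(S=2) = 1/36 + 7/288 + 1/32 = 1/12
Marginal P(T) (column sums):
  P(T=0) = 7/72 + 5/24 + 1/36 = 1/3
  P(T=1) = 49/576 + 35/192 + 7/288 = 7/24
  P(T=2) = 7/64 + 15/64 + 1/32 = 3/8

S and T are independent iff P(S=i,T=j) = P(S=i)·P(T=j) for every cell.
  P(S=0)·P(T=0) = 7/24 × 1/3 = 7/72 = P(S=0,T=0) ✓
  P(S=0)·P(T=1) = 7/24 × 7/24 = 49/576 = P(S=0,T=1) ✓
  P(S=0)·P(T=2) = 7/24 × 3/8 = 7/64 = P(S=0,T=2) ✓
  P(S=1)·P(T=0) = 5/8 × 1/3 = 5/24 = P(S=1,T=0) ✓
  P(S=1)·P(T=1) = 5/8 × 7/24 = 35/192 = P(S=1,T=1) ✓
  P(S=1)·P(T=2) = 5/8 × 3/8 = 15/64 = P(S=1,T=2) ✓
  P(S=2)·P(T=0) = 1/12 × 1/3 = 1/36 = P(S=2,T=0) ✓
  P(S=2)·P(T=1) = 1/12 × 7/24 = 7/288 = P(S=2,T=1) ✓
  P(S=2)·P(T=2) = 1/12 × 3/8 = 1/32 = P(S=2,T=2) ✓

Yes, S and T are independent: every cell factors, so I(S;T) = 0 bits.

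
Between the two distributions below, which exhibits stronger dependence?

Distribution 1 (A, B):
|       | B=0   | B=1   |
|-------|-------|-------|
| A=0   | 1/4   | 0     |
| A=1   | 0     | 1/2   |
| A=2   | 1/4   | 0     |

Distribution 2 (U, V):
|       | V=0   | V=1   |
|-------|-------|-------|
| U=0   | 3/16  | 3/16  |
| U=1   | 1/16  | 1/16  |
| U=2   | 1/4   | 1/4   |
Distribution 1 (A, B):
Marginal P(A) (row sums):
  P(A=0) = 1/4 + 0 = 1/4
  P(A=1) = 0 + 1/2 = 1/2
  P(A=2) = 1/4 + 0 = 1/4
Marginal P(B) (column sums):
  P(B=0) = 1/4 + 0 + 1/4 = 1/2
  P(B=1) = 0 + 1/2 + 0 = 1/2

H(A) = -[(1/4)·log₂(1/4) + (1/2)·log₂(1/2) + (1/4)·log₂(1/4)]
  = 0.5000 + 0.5000 + 0.5000
  = 1.5000 bits
H(B) = -[(1/2)·log₂(1/2) + (1/2)·log₂(1/2)]
  = 0.5000 + 0.5000
  = 1.0000 bits
H(A,B) = -[(1/4)·log₂(1/4) + (1/2)·log₂(1/2) + (1/4)·log₂(1/4)]
  = 0.5000 + 0.5000 + 0.5000
  = 1.5000 bits

I(A;B) = H(A) + H(B) - H(A,B)
  = 1.5000 + 1.0000 - 1.5000
  = 1.0000 bits

Distribution 2 (U, V):
Marginal P(U) (row sums):
  P(U=0) = 3/16 + 3/16 = 3/8
  P(U=1) = 1/16 + 1/16 = 1/8
  P(U=2) = 1/4 + 1/4 = 1/2
Marginal P(V) (column sums):
  P(V=0) = 3/16 + 1/16 + 1/4 = 1/2
  P(V=1) = 3/16 + 1/16 + 1/4 = 1/2

H(U) = -[(3/8)·log₂(3/8) + (1/8)·log₂(1/8) + (1/2)·log₂(1/2)]
  = 0.5306 + 0.3750 + 0.5000
  = 1.4056 bits
H(V) = -[(1/2)·log₂(1/2) + (1/2)·log₂(1/2)]
  = 0.5000 + 0.5000
  = 1.0000 bits
H(U,V) = -[(3/16)·log₂(3/16) + (3/16)·log₂(3/16) + (1/16)·log₂(1/16) + (1/16)·log₂(1/16) + (1/4)·log₂(1/4) + (1/4)·log₂(1/4)]
  = 0.4528 + 0.4528 + 0.2500 + 0.2500 + 0.5000 + 0.5000
  = 2.4056 bits

I(U;V) = H(U) + H(V) - H(U,V)
  = 1.4056 + 1.0000 - 2.4056
  = 0.0000 bits

I(A;B) = 1.0000 bits > I(U;V) = 0.0000 bits, so (A, B) has the higher mutual information (stronger dependence).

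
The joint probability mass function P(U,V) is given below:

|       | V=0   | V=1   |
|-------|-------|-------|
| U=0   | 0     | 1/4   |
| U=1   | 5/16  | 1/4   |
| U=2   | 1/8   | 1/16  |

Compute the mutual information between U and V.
Marginal P(U) (row sums):
  P(U=0) = 0 + 1/4 = 1/4
  P(U=1) = 5/16 + 1/4 = 9/16
  P(U=2) = 1/8 + 1/16 = 3/16
Marginal P(V) (column sums):
  P(V=0) = 0 + 5/16 + 1/8 = 7/16
  P(V=1) = 1/4 + 1/4 + 1/16 = 9/16

H(U) = -[(1/4)·log₂(1/4) + (9/16)·log₂(9/16) + (3/16)·log₂(3/16)]
  = 0.5000 + 0.4669 + 0.4528
  = 1.4197 bits
H(V) = -[(7/16)·log₂(7/16) + (9/16)·log₂(9/16)]
  = 0.5218 + 0.4669
  = 0.9887 bits
H(U,V) = -[(1/4)·log₂(1/4) + (5/16)·log₂(5/16) + (1/4)·log₂(1/4) + (1/8)·log₂(1/8) + (1/16)·log₂(1/16)]
  = 0.5000 + 0.5244 + 0.5000 + 0.3750 + 0.2500
  = 2.1494 bits

I(U;V) = H(U) + H(V) - H(U,V)
  = 1.4197 + 0.9887 - 2.1494
  = 0.2590 bits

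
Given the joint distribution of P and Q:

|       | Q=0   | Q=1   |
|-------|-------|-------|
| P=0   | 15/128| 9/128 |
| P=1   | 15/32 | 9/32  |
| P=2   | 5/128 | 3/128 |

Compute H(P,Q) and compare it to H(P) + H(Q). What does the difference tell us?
Marginal P(P) (row sums):
  P(P=0) = 15/128 + 9/128 = 3/16
  P(P=1) = 15/32 + 9/32 = 3/4
  P(P=2) = 5/128 + 3/128 = 1/16
Marginal P(Q) (column sums):
  P(Q=0) = 15/128 + 15/32 + 5/128 = 5/8
  P(Q=1) = 9/128 + 9/32 + 3/128 = 3/8

H(P,Q) = -[(15/128)·log₂(15/128) + (9/128)·log₂(9/128) + (15/32)·log₂(15/32) + (9/32)·log₂(9/32) + (5/128)·log₂(5/128) + (3/128)·log₂(3/128)]
  = 0.3625 + 0.2693 + 0.5124 + 0.5147 + 0.1827 + 0.1269
  = 1.9685 bits
H(P) = -[(3/16)·log₂(3/16) + (3/4)·log₂(3/4) + (1/16)·log₂(1/16)]
  = 0.4528 + 0.3113 + 0.2500
  = 1.0141 bits
H(Q) = -[(5/8)·log₂(5/8) + (3/8)·log₂(3/8)]
  = 0.4238 + 0.5306
  = 0.9544 bits

H(P) + H(Q) = 1.0141 + 0.9544 = 1.9685 bits
Difference: H(P) + H(Q) - H(P,Q) = 1.9685 - 1.9685 = 0.0000 bits = I(P;Q)

The difference is the mutual information; it is 0 here, so P and Q are independent (the joint entropy equals the sum of the marginal entropies).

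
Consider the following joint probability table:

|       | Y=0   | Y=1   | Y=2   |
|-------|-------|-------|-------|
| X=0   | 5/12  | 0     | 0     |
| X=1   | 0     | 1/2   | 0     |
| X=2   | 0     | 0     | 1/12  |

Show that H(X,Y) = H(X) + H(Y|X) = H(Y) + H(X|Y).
Marginal P(X) (row sums):
  P(X=0) = 5/12 + 0 + 0 = 5/12
  P(X=1) = 0 + 1/2 + 0 = 1/2
  P(X=2) = 0 + 0 + 1/12 = 1/12
Marginal P(Y) (column sums):
  P(Y=0) = 5/12 + 0 + 0 = 5/12
  P(Y=1) = 0 + 1/2 + 0 = 1/2
  P(Y=2) = 0 + 0 + 1/12 = 1/12

Decomposition 1: H(X) + H(Y|X)
H(X) = -[(5/12)·log₂(5/12) + (1/2)·log₂(1/2) + (1/12)·log₂(1/12)]
  = 0.5263 + 0.5000 + 0.2987
  = 1.3250 bits
H(Y|X) = -Σ P(X,Y)·log₂ P(Y|X), where P(Y|X) = P(X,Y) / P(X)
  (cells with P(X,Y) = 0 contribute 0)
  (X=0,Y=0): P(Y|X) = (5/12)/(5/12) = 1;  -(5/12)·log₂(1) = 0.0000
  (X=1,Y=1): P(Y|X) = (1/2)/(1/2) = 1;  -(1/2)·log₂(1) = 0.0000
  (X=2,Y=2): P(Y|X) = (1/12)/(1/12) = 1;  -(1/12)·log₂(1) = 0.0000
H(Y|X) = 0.0000 + 0.0000 + 0.0000
  = 0.0000 bits
H(X) + H(Y|X) = 1.3250 + 0.0000 = 1.3250 bits

Decomposition 2: H(Y) + H(X|Y)
H(Y) = -[(5/12)·log₂(5/12) + (1/2)·log₂(1/2) + (1/12)·log₂(1/12)]
  = 0.5263 + 0.5000 + 0.2987
  = 1.3250 bits
H(X|Y) = -Σ P(X,Y)·log₂ P(X|Y), where P(X|Y) = P(X,Y) / P(Y)
  (cells with P(X,Y) = 0 contribute 0)
  (X=0,Y=0): P(X|Y) = (5/12)/(5/12) = 1;  -(5/12)·log₂(1) = 0.0000
  (X=1,Y=1): P(X|Y) = (1/2)/(1/2) = 1;  -(1/2)·log₂(1) = 0.0000
  (X=2,Y=2): P(X|Y) = (1/12)/(1/12) = 1;  -(1/12)·log₂(1) = 0.0000
H(X|Y) = 0.0000 + 0.0000 + 0.0000
  = 0.0000 bits
H(Y) + H(X|Y) = 1.3250 + 0.0000 = 1.3250 bits

Direct computation of the joint entropy:
H(X,Y) = -[(5/12)·log₂(5/12) + (1/2)·log₂(1/2) + (1/12)·log₂(1/12)]
  = 0.5263 + 0.5000 + 0.2987
  = 1.3250 bits

All three agree: H(X,Y) = 1.3250 bits ✓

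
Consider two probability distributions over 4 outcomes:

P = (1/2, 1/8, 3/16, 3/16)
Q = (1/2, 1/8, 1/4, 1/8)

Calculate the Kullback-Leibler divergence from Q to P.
D(P||Q) = Σ P(i) log₂(P(i)/Q(i))
  i=0: (1/2) × log₂((1/2)/(1/2)) = (1/2) × log₂(1) = 0.0000
  i=1: (1/8) × log₂((1/8)/(1/8)) = (1/8) × log₂(1) = 0.0000
  i=2: (3/16) × log₂((3/16)/(1/4)) = (3/16) × log₂(3/4) = -0.0778
  i=3: (3/16) × log₂((3/16)/(1/8)) = (3/16) × log₂(3/2) = 0.1097
D(P||Q) = 0.0000 + 0.0000 - 0.0778 + 0.1097
  = 0.0319 bits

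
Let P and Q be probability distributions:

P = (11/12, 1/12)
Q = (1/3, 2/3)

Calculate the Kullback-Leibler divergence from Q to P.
D(P||Q) = Σ P(i) log₂(P(i)/Q(i))
  i=0: (11/12) × log₂((11/12)/(1/3)) = (11/12) × log₂(11/4) = 1.3378
  i=1: (1/12) × log₂((1/12)/(2/3)) = (1/12) × log₂(1/8) = -0.2500
D(P||Q) = 1.3378 - 0.2500
  = 1.0878 bits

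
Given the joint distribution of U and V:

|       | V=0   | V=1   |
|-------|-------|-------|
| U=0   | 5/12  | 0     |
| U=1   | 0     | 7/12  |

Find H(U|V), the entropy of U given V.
Marginal P(V) (column sums):
  P(V=0) = 5/12 + 0 = 5/12
  P(V=1) = 0 + 7/12 = 7/12

H(U|V) = -Σ P(U,V)·log₂ P(U|V), where P(U|V) = P(U,V) / P(V)
  (cells with P(U,V) = 0 contribute 0)
  (U=0,V=0): P(U|V) = (5/12)/(5/12) = 1;  -(5/12)·log₂(1) = 0.0000
  (U=1,V=1): P(U|V) = (7/12)/(7/12) = 1;  -(7/12)·log₂(1) = 0.0000
H(U|V) = 0.0000 + 0.0000
  = 0.0000 bits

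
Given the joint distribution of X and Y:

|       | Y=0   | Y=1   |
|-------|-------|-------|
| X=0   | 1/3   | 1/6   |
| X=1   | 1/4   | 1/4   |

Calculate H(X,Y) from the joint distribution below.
H(X,Y) = -Σ P(X,Y) log₂ P(X,Y), summed over the non-zero cells:
H(X,Y) = -[(1/3)·log₂(1/3) + (1/6)·log₂(1/6) + (1/4)·log₂(1/4) + (1/4)·log₂(1/4)]
  = 0.5283 + 0.4308 + 0.5000 + 0.5000
  = 1.9591 bits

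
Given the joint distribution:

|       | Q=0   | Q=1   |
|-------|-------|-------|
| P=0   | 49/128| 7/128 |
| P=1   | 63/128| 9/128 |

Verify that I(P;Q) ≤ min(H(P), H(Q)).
Marginal P(P) (row sums):
  P(P=0) = 49/128 + 7/128 = 7/16
  P(P=1) = 63/128 + 9/128 = 9/16
Marginal P(Q) (column sums):
  P(Q=0) = 49/128 + 63/128 = 7/8
  P(Q=1) = 7/128 + 9/128 = 1/8

H(P) = -[(7/16)·log₂(7/16) + (9/16)·log₂(9/16)]
  = 0.5218 + 0.4669
  = 0.9887 bits
H(Q) = -[(7/8)·log₂(7/8) + (1/8)·log₂(1/8)]
  = 0.1686 + 0.3750
  = 0.5436 bits
H(P,Q) = -[(49/128)·log₂(49/128) + (7/128)·log₂(7/128) + (63/128)·log₂(63/128) + (9/128)·log₂(9/128)]
  = 0.5303 + 0.2293 + 0.5034 + 0.2693
  = 1.5323 bits

I(P;Q) = H(P) + H(Q) - H(P,Q)
  = 0.9887 + 0.5436 - 1.5323
  = 0.0000 bits

min(H(P), H(Q)) = min(0.9887, 0.5436) = 0.5436 bits
Since 0.0000 ≤ 0.5436, the bound is satisfied ✓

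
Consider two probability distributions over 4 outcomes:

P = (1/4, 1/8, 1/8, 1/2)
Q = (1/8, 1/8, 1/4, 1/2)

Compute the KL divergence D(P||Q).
D(P||Q) = Σ P(i) log₂(P(i)/Q(i))
  i=0: (1/4) × log₂((1/4)/(1/8)) = (1/4) × log₂(2) = 0.2500
  i=1: (1/8) × log₂((1/8)/(1/8)) = (1/8) × log₂(1) = 0.0000
  i=2: (1/8) × log₂((1/8)/(1/4)) = (1/8) × log₂(1/2) = -0.1250
  i=3: (1/2) × log₂((1/2)/(1/2)) = (1/2) × log₂(1) = 0.0000
D(P||Q) = 0.2500 + 0.0000 - 0.1250 + 0.0000
  = 0.1250 bits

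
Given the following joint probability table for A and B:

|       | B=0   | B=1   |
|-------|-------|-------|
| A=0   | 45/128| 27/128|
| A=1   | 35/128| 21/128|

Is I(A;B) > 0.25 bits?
Marginal P(A) (row sums):
  P(A=0) = 45/128 + 27/128 = 9/16
  P(A=1) = 35/128 + 21/128 = 7/16
Marginal P(B) (column sums):
  P(B=0) = 45/128 + 35/128 = 5/8
  P(B=1) = 27/128 + 21/128 = 3/8

H(A) = -[(9/16)·log₂(9/16) + (7/16)·log₂(7/16)]
  = 0.4669 + 0.5218
  = 0.9887 bits
H(B) = -[(5/8)·log₂(5/8) + (3/8)·log₂(3/8)]
  = 0.4238 + 0.5306
  = 0.9544 bits
H(A,B) = -[(45/128)·log₂(45/128) + (27/128)·log₂(27/128) + (35/128)·log₂(35/128) + (21/128)·log₂(21/128)]
  = 0.5302 + 0.4736 + 0.5115 + 0.4278
  = 1.9431 bits

I(A;B) = H(A) + H(B) - H(A,B)
  = 0.9887 + 0.9544 - 1.9431
  = 0.0000 bits

No. I(A;B) = 0.0000 bits, which is ≤ 0.25 bits.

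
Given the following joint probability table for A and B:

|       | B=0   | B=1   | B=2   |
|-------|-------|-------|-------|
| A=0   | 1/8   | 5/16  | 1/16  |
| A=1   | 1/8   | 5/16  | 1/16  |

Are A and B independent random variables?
Marginal P(A) (row sums):
  P(A=0) = 1/8 + 5/16 + 1/16 = 1/2
  P(A=1) = 1/8 + 5/16 + 1/16 = 1/2
Marginal P(B) (column sums):
  P(B=0) = 1/8 + 1/8 = 1/4
  P(B=1) = 5/16 + 5/16 = 5/8
  P(B=2) = 1/16 + 1/16 = 1/8

A and B are independent iff P(A=i,B=j) = P(A=i)·P(B=j) for every cell.
  P(A=0)·P(B=0) = 1/2 × 1/4 = 1/8 = P(A=0,B=0) ✓
  P(A=0)·P(B=1) = 1/2 × 5/8 = 5/16 = P(A=0,B=1) ✓
  P(A=0)·P(B=2) = 1/2 × 1/8 = 1/16 = P(A=0,B=2) ✓
  P(A=1)·P(B=0) = 1/2 × 1/4 = 1/8 = P(A=1,B=0) ✓
  P(A=1)·P(B=1) = 1/2 × 5/8 = 5/16 = P(A=1,B=1) ✓
  P(A=1)·P(B=2) = 1/2 × 1/8 = 1/16 = P(A=1,B=2) ✓

Yes, A and B are independent: every cell factors, so I(A;B) = 0 bits.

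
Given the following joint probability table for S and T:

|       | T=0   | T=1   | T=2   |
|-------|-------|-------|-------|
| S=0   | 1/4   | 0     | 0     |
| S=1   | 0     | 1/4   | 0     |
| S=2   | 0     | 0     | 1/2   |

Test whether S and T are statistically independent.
Marginal P(S) (row sums):
  P(S=0) = 1/4 + 0 + 0 = 1/4
  P(S=1) = 0 + 1/4 + 0 = 1/4
  P(S=2) = 0 + 0 + 1/2 = 1/2
Marginal P(T) (column sums):
  P(T=0) = 1/4 + 0 + 0 = 1/4
  P(T=1) = 0 + 1/4 + 0 = 1/4
  P(T=2) = 0 + 0 + 1/2 = 1/2

S and T are independent iff P(S=i,T=j) = P(S=i)·P(T=j) for every cell.
  P(S=0)·P(T=0) = 1/4 × 1/4 = 1/16, but P(S=0,T=0) = 1/4 ✗

No, S and T are not independent. Quantitatively, I(S;T) > 0:

H(S) = -[(1/4)·log₂(1/4) + (1/4)·log₂(1/4) + (1/2)·log₂(1/2)]
  = 0.5000 + 0.5000 + 0.5000
  = 1.5000 bits
H(T) = -[(1/4)·log₂(1/4) + (1/4)·log₂(1/4) + (1/2)·log₂(1/2)]
  = 0.5000 + 0.5000 + 0.5000
  = 1.5000 bits
H(S,T) = -[(1/4)·log₂(1/4) + (1/4)·log₂(1/4) + (1/2)·log₂(1/2)]
  = 0.5000 + 0.5000 + 0.5000
  = 1.5000 bits
I(S;T) = H(S) + H(T) - H(S,T) = 1.5000 + 1.5000 - 1.5000 = 1.5000 bits > 0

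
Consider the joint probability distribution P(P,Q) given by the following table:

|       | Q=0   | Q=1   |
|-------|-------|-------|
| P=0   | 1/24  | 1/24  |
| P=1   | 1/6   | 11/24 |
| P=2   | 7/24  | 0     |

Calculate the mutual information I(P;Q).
Marginal P(P) (row sums):
  P(P=0) = 1/24 + 1/24 = 1/12
  P(P=1) = 1/6 + 11/24 = 5/8
  P(P=2) = 7/24 + 0 = 7/24
Marginal P(Q) (column sums):
  P(Q=0) = 1/24 + 1/6 + 7/24 = 1/2
  P(Q=1) = 1/24 + 11/24 + 0 = 1/2

H(P) = -[(1/12)·log₂(1/12) + (5/8)·log₂(5/8) + (7/24)·log₂(7/24)]
  = 0.2987 + 0.4238 + 0.5185
  = 1.2410 bits
H(Q) = -[(1/2)·log₂(1/2) + (1/2)·log₂(1/2)]
  = 0.5000 + 0.5000
  = 1.0000 bits
H(P,Q) = -[(1/24)·log₂(1/24) + (1/24)·log₂(1/24) + (1/6)·log₂(1/6) + (11/24)·log₂(11/24) + (7/24)·log₂(7/24)]
  = 0.1910 + 0.1910 + 0.4308 + 0.5159 + 0.5185
  = 1.8472 bits

I(P;Q) = H(P) + H(Q) - H(P,Q)
  = 1.2410 + 1.0000 - 1.8472
  = 0.3938 bits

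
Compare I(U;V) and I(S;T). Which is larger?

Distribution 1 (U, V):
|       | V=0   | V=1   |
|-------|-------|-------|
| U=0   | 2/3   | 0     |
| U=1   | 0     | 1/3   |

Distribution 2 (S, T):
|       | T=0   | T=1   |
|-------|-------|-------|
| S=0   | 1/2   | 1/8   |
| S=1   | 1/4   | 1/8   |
Distribution 1 (U, V):
Marginal P(U) (row sums):
  P(U=0) = 2/3 + 0 = 2/3
  P(U=1) = 0 + 1/3 = 1/3
Marginal P(V) (column sums):
  P(V=0) = 2/3 + 0 = 2/3
  P(V=1) = 0 + 1/3 = 1/3

H(U) = -[(2/3)·log₂(2/3) + (1/3)·log₂(1/3)]
  = 0.3900 + 0.5283
  = 0.9183 bits
H(V) = -[(2/3)·log₂(2/3) + (1/3)·log₂(1/3)]
  = 0.3900 + 0.5283
  = 0.9183 bits
H(U,V) = -[(2/3)·log₂(2/3) + (1/3)·log₂(1/3)]
  = 0.3900 + 0.5283
  = 0.9183 bits

I(U;V) = H(U) + H(V) - H(U,V)
  = 0.9183 + 0.9183 - 0.9183
  = 0.9183 bits

Distribution 2 (S, T):
Marginal P(S) (row sums):
  P(S=0) = 1/2 + 1/8 = 5/8
  P(S=1) = 1/4 + 1/8 = 3/8
Marginal P(T) (column sums):
  P(T=0) = 1/2 + 1/4 = 3/4
  P(T=1) = 1/8 + 1/8 = 1/4

H(S) = -[(5/8)·log₂(5/8) + (3/8)·log₂(3/8)]
  = 0.4238 + 0.5306
  = 0.9544 bits
H(T) = -[(3/4)·log₂(3/4) + (1/4)·log₂(1/4)]
  = 0.3113 + 0.5000
  = 0.8113 bits
H(S,T) = -[(1/2)·log₂(1/2) + (1/8)·log₂(1/8) + (1/4)·log₂(1/4) + (1/8)·log₂(1/8)]
  = 0.5000 + 0.3750 + 0.5000 + 0.3750
  = 1.7500 bits

I(S;T) = H(S) + H(T) - H(S,T)
  = 0.9544 + 0.8113 - 1.7500
  = 0.0157 bits

I(U;V) = 0.9183 bits > I(S;T) = 0.0157 bits, so (U, V) has the higher mutual information (stronger dependence).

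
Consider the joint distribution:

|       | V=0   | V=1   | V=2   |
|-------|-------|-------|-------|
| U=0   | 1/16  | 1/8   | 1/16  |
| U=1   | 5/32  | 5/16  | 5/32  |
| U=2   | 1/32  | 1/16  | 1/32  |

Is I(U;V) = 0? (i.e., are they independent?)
Marginal P(U) (row sums):
  P(U=0) = 1/16 + 1/8 + 1/16 = 1/4
  P(U=1) = 5/32 + 5/16 + 5/32 = 5/8
  P(U=2) = 1/32 + 1/16 + 1/32 = 1/8
Marginal P(V) (column sums):
  P(V=0) = 1/16 + 5/32 + 1/32 = 1/4
  P(V=1) = 1/8 + 5/16 + 1/16 = 1/2
  P(V=2) = 1/16 + 5/32 + 1/32 = 1/4

U and V are independent iff P(U=i,V=j) = P(U=i)·P(V=j) for every cell.
  P(U=0)·P(V=0) = 1/4 × 1/4 = 1/16 = P(U=0,V=0) ✓
  P(U=0)·P(V=1) = 1/4 × 1/2 = 1/8 = P(U=0,V=1) ✓
  P(U=0)·P(V=2) = 1/4 × 1/4 = 1/16 = P(U=0,V=2) ✓
  P(U=1)·P(V=0) = 5/8 × 1/4 = 5/32 = P(U=1,V=0) ✓
  P(U=1)·P(V=1) = 5/8 × 1/2 = 5/16 = P(U=1,V=1) ✓
  P(U=1)·P(V=2) = 5/8 × 1/4 = 5/32 = P(U=1,V=2) ✓
  P(U=2)·P(V=0) = 1/8 × 1/4 = 1/32 = P(U=2,V=0) ✓
  P(U=2)·P(V=1) = 1/8 × 1/2 = 1/16 = P(U=2,V=1) ✓
  P(U=2)·P(V=2) = 1/8 × 1/4 = 1/32 = P(U=2,V=2) ✓

Yes, U and V are independent: every cell factors, so I(U;V) = 0 bits.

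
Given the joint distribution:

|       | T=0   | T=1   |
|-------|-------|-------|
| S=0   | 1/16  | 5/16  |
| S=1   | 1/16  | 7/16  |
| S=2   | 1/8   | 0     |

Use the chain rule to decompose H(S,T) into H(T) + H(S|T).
By the chain rule: H(S,T) = H(T) + H(S|T)

Marginal P(T) (column sums):
  P(T=0) = 1/16 + 1/16 + 1/8 = 1/4
  P(T=1) = 5/16 + 7/16 + 0 = 3/4
H(T) = -[(1/4)·log₂(1/4) + (3/4)·log₂(3/4)]
  = 0.5000 + 0.3113
  = 0.8113 bits
H(S|T) = -Σ P(S,T)·log₂ P(S|T), where P(S|T) = P(S,T) / P(T)
  (cells with P(S,T) = 0 contribute 0)
  (S=0,T=0): P(S|T) = (1/16)/(1/4) = 1/4;  -(1/16)·log₂(1/4) = 0.1250
  (S=0,T=1): P(S|T) = (5/16)/(3/4) = 5/12;  -(5/16)·log₂(5/12) = 0.3947
  (S=1,T=0): P(S|T) = (1/16)/(1/4) = 1/4;  -(1/16)·log₂(1/4) = 0.1250
  (S=1,T=1): P(S|T) = (7/16)/(3/4) = 7/12;  -(7/16)·log₂(7/12) = 0.3402
  (S=2,T=0): P(S|T) = (1/8)/(1/4) = 1/2;  -(1/8)·log₂(1/2) = 0.1250
H(S|T) = 0.1250 + 0.3947 + 0.1250 + 0.3402 + 0.1250
  = 1.1099 bits

H(S,T) = H(T) + H(S|T) = 0.8113 + 1.1099 = 1.9212 bits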